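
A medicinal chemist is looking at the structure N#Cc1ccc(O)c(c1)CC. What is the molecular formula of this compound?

C9H9NO

Walk through each heavy atom and fill implicit hydrogens from standard valence (C 4, N 3, O 2, S 2, halogen 1); for lowercase aromatic atoms, an aromatic c carries 1 H when it has two neighbours and 0 H with three, and aromatic n carries 0 H:
  atom 1: N, bond orders sum to 3 (valence 3) → 0 H
  atom 2: C, bond orders sum to 4 (valence 4) → 0 H
  atom 3: aromatic c, 3 neighbours → 0 H
  atom 4: aromatic c, 2 neighbours → 1 H
  atom 5: aromatic c, 2 neighbours → 1 H
  atom 6: aromatic c, 3 neighbours → 0 H
  atom 7: O, bond orders sum to 1 (valence 2) → 1 H
  atom 8: aromatic c, 3 neighbours → 0 H
  atom 9: aromatic c, 2 neighbours → 1 H
  atom 10: C, bond orders sum to 2 (valence 4) → 2 H
  atom 11: C, bond orders sum to 1 (valence 4) → 3 H
Totals → C:9, H:9, N:1, O:1.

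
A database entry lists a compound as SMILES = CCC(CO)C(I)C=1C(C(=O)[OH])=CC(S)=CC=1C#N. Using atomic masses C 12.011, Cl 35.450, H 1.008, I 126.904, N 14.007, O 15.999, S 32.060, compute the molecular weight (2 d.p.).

First, the molecular formula is C13H14INO3S (counting implicit H from valence).
  C: 13 × 12.011 = 156.143
  H: 14 × 1.008 = 14.112
  I: 1 × 126.904 = 126.904
  N: 1 × 14.007 = 14.007
  O: 3 × 15.999 = 47.997
  S: 1 × 32.060 = 32.060
Sum: 13×12.011 + 14×1.008 + 1×126.904 + 1×14.007 + 3×15.999 + 1×32.060 = 391.223 → 391.22 g/mol.

391.22 g/mol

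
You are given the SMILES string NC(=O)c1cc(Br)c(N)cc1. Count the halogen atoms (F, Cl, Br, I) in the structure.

1

Halogen atoms appear at heavy-atom position 7 (1×Br).
Other groups present: 1 amide, 1 primary amine.
Halogen count: 1.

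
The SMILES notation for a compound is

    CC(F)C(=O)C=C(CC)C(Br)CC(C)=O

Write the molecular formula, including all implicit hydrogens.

Walk through each heavy atom and fill implicit hydrogens from standard valence (C 4, N 3, O 2, S 2, halogen 1):
  atom 1: C, bond orders sum to 1 (valence 4) → 3 H
  atom 2: C, bond orders sum to 3 (valence 4) → 1 H
  atom 3: F (halogen, monovalent) → 0 H
  atom 4: C, bond orders sum to 4 (valence 4) → 0 H
  atom 5: O, bond orders sum to 2 (valence 2) → 0 H
  atom 6: C, bond orders sum to 3 (valence 4) → 1 H
  atom 7: C, bond orders sum to 4 (valence 4) → 0 H
  atom 8: C, bond orders sum to 2 (valence 4) → 2 H
  atom 9: C, bond orders sum to 1 (valence 4) → 3 H
  atom 10: C, bond orders sum to 3 (valence 4) → 1 H
  atom 11: Br (halogen, monovalent) → 0 H
  atom 12: C, bond orders sum to 2 (valence 4) → 2 H
  atom 13: C, bond orders sum to 4 (valence 4) → 0 H
  atom 14: C, bond orders sum to 1 (valence 4) → 3 H
  atom 15: O, bond orders sum to 2 (valence 2) → 0 H
Totals → C:11, H:16, Br:1, F:1, O:2.

C11H16BrFO2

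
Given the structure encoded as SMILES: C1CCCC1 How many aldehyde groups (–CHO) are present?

0

Scan the SMILES for the aldehyde motif — none present.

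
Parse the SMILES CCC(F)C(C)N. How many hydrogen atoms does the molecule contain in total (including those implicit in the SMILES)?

Walk through each heavy atom and fill implicit hydrogens from standard valence (C 4, N 3, O 2, S 2, halogen 1):
  atom 1: C, bond orders sum to 1 (valence 4) → 3 H
  atom 2: C, bond orders sum to 2 (valence 4) → 2 H
  atom 3: C, bond orders sum to 3 (valence 4) → 1 H
  atom 4: F (halogen, monovalent) → 0 H
  atom 5: C, bond orders sum to 3 (valence 4) → 1 H
  atom 6: C, bond orders sum to 1 (valence 4) → 3 H
  atom 7: N, bond orders sum to 1 (valence 3) → 2 H
Total hydrogens: 12.

12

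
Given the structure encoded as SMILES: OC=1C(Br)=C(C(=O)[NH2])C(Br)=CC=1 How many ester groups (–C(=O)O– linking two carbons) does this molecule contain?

0

Scan the SMILES for the ester motif — none present.
Groups that are present: 1 amide, 1 hydroxyl.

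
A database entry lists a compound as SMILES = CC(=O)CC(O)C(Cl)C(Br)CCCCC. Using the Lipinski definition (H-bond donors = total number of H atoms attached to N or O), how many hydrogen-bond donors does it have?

1

Donors: find every N or O and count the H atoms it carries.
  atom 3 (O): bond orders sum to 2 → 0 H
  atom 6 (O): bond orders sum to 1 → 1 H
Lipinski HBD = 1.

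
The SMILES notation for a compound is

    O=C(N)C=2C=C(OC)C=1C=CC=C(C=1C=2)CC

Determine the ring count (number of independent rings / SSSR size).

2

In SMILES, each pair of matching ring-closure digits denotes one ring-closing bond; the number of such bonds equals the number of independent rings.
Ring-closure bonds here: 2.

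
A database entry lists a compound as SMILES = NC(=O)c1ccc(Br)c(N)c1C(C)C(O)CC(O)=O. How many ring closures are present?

1

In SMILES, each pair of matching ring-closure digits denotes one ring-closing bond; the number of such bonds equals the number of independent rings.
Ring-closure bonds here: 1.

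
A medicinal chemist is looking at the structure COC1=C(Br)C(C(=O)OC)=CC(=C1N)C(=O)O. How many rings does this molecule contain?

In SMILES, each pair of matching ring-closure digits denotes one ring-closing bond; the number of such bonds equals the number of independent rings.
Ring-closure bonds here: 1.

1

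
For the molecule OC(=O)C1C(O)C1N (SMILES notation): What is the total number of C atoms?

4

Count every carbon token in the SMILES (each C, including those in ring-closure positions and inside branches).
Carbon count: 4.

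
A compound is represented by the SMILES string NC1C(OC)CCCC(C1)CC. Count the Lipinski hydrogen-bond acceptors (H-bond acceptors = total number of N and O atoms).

2

N atoms: 1; O atoms: 1.
Lipinski HBA = 1 + 1 = 2.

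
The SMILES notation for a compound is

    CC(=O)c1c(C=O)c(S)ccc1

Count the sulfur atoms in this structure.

1

Scan the SMILES for S atoms (remember two-letter symbols like Cl and Br are single atoms).
Sulfur count: 1.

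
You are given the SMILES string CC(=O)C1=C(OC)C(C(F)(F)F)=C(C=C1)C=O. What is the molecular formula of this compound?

Walk through each heavy atom and fill implicit hydrogens from standard valence (C 4, N 3, O 2, S 2, halogen 1):
  atom 1: C, bond orders sum to 1 (valence 4) → 3 H
  atom 2: C, bond orders sum to 4 (valence 4) → 0 H
  atom 3: O, bond orders sum to 2 (valence 2) → 0 H
  atom 4: C, bond orders sum to 4 (valence 4) → 0 H
  atom 5: C, bond orders sum to 4 (valence 4) → 0 H
  atom 6: O, bond orders sum to 2 (valence 2) → 0 H
  atom 7: C, bond orders sum to 1 (valence 4) → 3 H
  atom 8: C, bond orders sum to 4 (valence 4) → 0 H
  atom 9: C, bond orders sum to 4 (valence 4) → 0 H
  atom 10: F (halogen, monovalent) → 0 H
  atom 11: F (halogen, monovalent) → 0 H
  atom 12: F (halogen, monovalent) → 0 H
  atom 13: C, bond orders sum to 4 (valence 4) → 0 H
  atom 14: C, bond orders sum to 3 (valence 4) → 1 H
  atom 15: C, bond orders sum to 3 (valence 4) → 1 H
  atom 16: C, bond orders sum to 3 (valence 4) → 1 H
  atom 17: O, bond orders sum to 2 (valence 2) → 0 H
Totals → C:11, H:9, F:3, O:3.

C11H9F3O3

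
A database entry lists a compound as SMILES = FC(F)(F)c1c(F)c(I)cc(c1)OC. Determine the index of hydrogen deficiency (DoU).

4

Molecular formula: C8H5F4IO.
DoU = (2C + 2 + N − H − X) / 2, where X is the halogen count and O/S are ignored.
    = (2·8 + 2 + 0 − 5 − 5) / 2 = 8 / 2 = 4.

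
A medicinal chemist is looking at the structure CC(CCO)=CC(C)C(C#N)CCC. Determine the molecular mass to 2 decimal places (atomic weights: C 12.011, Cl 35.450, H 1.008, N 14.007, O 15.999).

First, the molecular formula is C12H21NO (counting implicit H from valence).
  C: 12 × 12.011 = 144.132
  H: 21 × 1.008 = 21.168
  N: 1 × 14.007 = 14.007
  O: 1 × 15.999 = 15.999
Sum: 12×12.011 + 21×1.008 + 1×14.007 + 1×15.999 = 195.306 → 195.31 g/mol.

195.31 g/mol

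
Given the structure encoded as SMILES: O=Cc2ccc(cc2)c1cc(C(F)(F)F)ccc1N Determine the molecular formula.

C14H10F3NO

Walk through each heavy atom and fill implicit hydrogens from standard valence (C 4, N 3, O 2, S 2, halogen 1); for lowercase aromatic atoms, an aromatic c carries 1 H when it has two neighbours and 0 H with three, and aromatic n carries 0 H:
  atom 1: O, bond orders sum to 2 (valence 2) → 0 H
  atom 2: C, bond orders sum to 3 (valence 4) → 1 H
  atom 3: aromatic c, 3 neighbours → 0 H
  atom 4: aromatic c, 2 neighbours → 1 H
  atom 5: aromatic c, 2 neighbours → 1 H
  atom 6: aromatic c, 3 neighbours → 0 H
  atom 7: aromatic c, 2 neighbours → 1 H
  atom 8: aromatic c, 2 neighbours → 1 H
  atom 9: aromatic c, 3 neighbours → 0 H
  atom 10: aromatic c, 2 neighbours → 1 H
  atom 11: aromatic c, 3 neighbours → 0 H
  atom 12: C, bond orders sum to 4 (valence 4) → 0 H
  atom 13: F (halogen, monovalent) → 0 H
  atom 14: F (halogen, monovalent) → 0 H
  atom 15: F (halogen, monovalent) → 0 H
  atom 16: aromatic c, 2 neighbours → 1 H
  atom 17: aromatic c, 2 neighbours → 1 H
  atom 18: aromatic c, 3 neighbours → 0 H
  atom 19: N, bond orders sum to 1 (valence 3) → 2 H
Totals → C:14, H:10, F:3, N:1, O:1.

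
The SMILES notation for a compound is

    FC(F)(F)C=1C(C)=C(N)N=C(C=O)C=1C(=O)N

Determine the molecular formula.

Walk through each heavy atom and fill implicit hydrogens from standard valence (C 4, N 3, O 2, S 2, halogen 1):
  atom 1: F (halogen, monovalent) → 0 H
  atom 2: C, bond orders sum to 4 (valence 4) → 0 H
  atom 3: F (halogen, monovalent) → 0 H
  atom 4: F (halogen, monovalent) → 0 H
  atom 5: C, bond orders sum to 4 (valence 4) → 0 H
  atom 6: C, bond orders sum to 4 (valence 4) → 0 H
  atom 7: C, bond orders sum to 1 (valence 4) → 3 H
  atom 8: C, bond orders sum to 4 (valence 4) → 0 H
  atom 9: N, bond orders sum to 1 (valence 3) → 2 H
  atom 10: N, bond orders sum to 3 (valence 3) → 0 H
  atom 11: C, bond orders sum to 4 (valence 4) → 0 H
  atom 12: C, bond orders sum to 3 (valence 4) → 1 H
  atom 13: O, bond orders sum to 2 (valence 2) → 0 H
  atom 14: C, bond orders sum to 4 (valence 4) → 0 H
  atom 15: C, bond orders sum to 4 (valence 4) → 0 H
  atom 16: O, bond orders sum to 2 (valence 2) → 0 H
  atom 17: N, bond orders sum to 1 (valence 3) → 2 H
Totals → C:9, H:8, F:3, N:3, O:2.

C9H8F3N3O2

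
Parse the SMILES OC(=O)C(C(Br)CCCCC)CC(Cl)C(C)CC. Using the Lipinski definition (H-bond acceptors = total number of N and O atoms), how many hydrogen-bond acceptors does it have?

2

N atoms: 0; O atoms: 2.
Lipinski HBA = 0 + 2 = 2.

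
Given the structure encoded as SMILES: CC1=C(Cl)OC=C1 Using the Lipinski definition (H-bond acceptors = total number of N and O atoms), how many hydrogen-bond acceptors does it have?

1

N atoms: 0; O atoms: 1.
Lipinski HBA = 0 + 1 = 1.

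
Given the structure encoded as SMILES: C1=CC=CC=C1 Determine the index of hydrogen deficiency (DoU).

Degree of unsaturation = (number of rings) + (number of π bonds).
Ring closures in the SMILES: 1.
π bonds: 3 double bonds (each 1 DoU) → 3 DoU from unsaturation.
Total DoU = 1 + 3 = 4.

4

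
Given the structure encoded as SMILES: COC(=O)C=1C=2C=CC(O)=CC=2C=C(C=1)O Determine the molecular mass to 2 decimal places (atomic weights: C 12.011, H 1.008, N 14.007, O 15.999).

First, the molecular formula is C12H10O4 (counting implicit H from valence).
  C: 12 × 12.011 = 144.132
  H: 10 × 1.008 = 10.080
  O: 4 × 15.999 = 63.996
Sum: 12×12.011 + 10×1.008 + 4×15.999 = 218.208 → 218.21 g/mol.

218.21 g/mol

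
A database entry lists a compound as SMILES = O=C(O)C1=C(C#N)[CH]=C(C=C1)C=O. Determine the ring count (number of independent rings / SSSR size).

In SMILES, each pair of matching ring-closure digits denotes one ring-closing bond; the number of such bonds equals the number of independent rings.
Ring-closure bonds here: 1.

1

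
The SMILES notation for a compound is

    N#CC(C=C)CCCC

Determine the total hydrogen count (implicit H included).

13

Walk through each heavy atom and fill implicit hydrogens from standard valence (C 4, N 3, O 2, S 2, halogen 1):
  atom 1: N, bond orders sum to 3 (valence 3) → 0 H
  atom 2: C, bond orders sum to 4 (valence 4) → 0 H
  atom 3: C, bond orders sum to 3 (valence 4) → 1 H
  atom 4: C, bond orders sum to 3 (valence 4) → 1 H
  atom 5: C, bond orders sum to 2 (valence 4) → 2 H
  atom 6: C, bond orders sum to 2 (valence 4) → 2 H
  atom 7: C, bond orders sum to 2 (valence 4) → 2 H
  atom 8: C, bond orders sum to 2 (valence 4) → 2 H
  atom 9: C, bond orders sum to 1 (valence 4) → 3 H
Total hydrogens: 13.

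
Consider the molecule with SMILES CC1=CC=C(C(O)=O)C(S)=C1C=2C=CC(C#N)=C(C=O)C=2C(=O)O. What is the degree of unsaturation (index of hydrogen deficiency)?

Degree of unsaturation = (number of rings) + (number of π bonds).
Ring closures in the SMILES: 2.
π bonds: 9 double bonds (each 1 DoU), 1 triple bond (each 2 DoU) → 11 DoU from unsaturation.
Total DoU = 2 + 11 = 13.

13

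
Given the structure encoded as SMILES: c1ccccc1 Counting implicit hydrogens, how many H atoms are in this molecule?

Walk through each heavy atom and fill implicit hydrogens from standard valence (C 4, N 3, O 2, S 2, halogen 1); for lowercase aromatic atoms, an aromatic c carries 1 H when it has two neighbours and 0 H with three, and aromatic n carries 0 H:
  atom 1: aromatic c, 2 neighbours → 1 H
  atom 2: aromatic c, 2 neighbours → 1 H
  atom 3: aromatic c, 2 neighbours → 1 H
  atom 4: aromatic c, 2 neighbours → 1 H
  atom 5: aromatic c, 2 neighbours → 1 H
  atom 6: aromatic c, 2 neighbours → 1 H
Total hydrogens: 6.

6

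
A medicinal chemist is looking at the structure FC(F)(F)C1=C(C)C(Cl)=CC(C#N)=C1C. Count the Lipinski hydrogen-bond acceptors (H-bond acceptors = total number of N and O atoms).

N atoms: 1; O atoms: 0.
Lipinski HBA = 1 + 0 = 1.

1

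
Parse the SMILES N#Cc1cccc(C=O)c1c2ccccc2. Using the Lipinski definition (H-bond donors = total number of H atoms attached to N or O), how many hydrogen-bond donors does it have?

0

Donors: find every N or O and count the H atoms it carries.
  atom 1 (N): bond orders sum to 3 → 0 H
  atom 9 (O): bond orders sum to 2 → 0 H
Lipinski HBD = 0.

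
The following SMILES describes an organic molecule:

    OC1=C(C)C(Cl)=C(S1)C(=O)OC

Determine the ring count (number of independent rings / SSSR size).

1

In SMILES, each pair of matching ring-closure digits denotes one ring-closing bond; the number of such bonds equals the number of independent rings.
Ring-closure bonds here: 1.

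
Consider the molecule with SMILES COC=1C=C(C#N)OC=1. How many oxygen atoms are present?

2

Scan the SMILES for O atoms (remember two-letter symbols like Cl and Br are single atoms).
Oxygen count: 2.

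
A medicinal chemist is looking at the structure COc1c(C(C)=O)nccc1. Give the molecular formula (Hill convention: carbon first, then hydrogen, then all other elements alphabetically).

Walk through each heavy atom and fill implicit hydrogens from standard valence (C 4, N 3, O 2, S 2, halogen 1); for lowercase aromatic atoms, an aromatic c carries 1 H when it has two neighbours and 0 H with three, and aromatic n carries 0 H:
  atom 1: C, bond orders sum to 1 (valence 4) → 3 H
  atom 2: O, bond orders sum to 2 (valence 2) → 0 H
  atom 3: aromatic c, 3 neighbours → 0 H
  atom 4: aromatic c, 3 neighbours → 0 H
  atom 5: C, bond orders sum to 4 (valence 4) → 0 H
  atom 6: C, bond orders sum to 1 (valence 4) → 3 H
  atom 7: O, bond orders sum to 2 (valence 2) → 0 H
  atom 8: aromatic n, 2 neighbours → 0 H
  atom 9: aromatic c, 2 neighbours → 1 H
  atom 10: aromatic c, 2 neighbours → 1 H
  atom 11: aromatic c, 2 neighbours → 1 H
Totals → C:8, H:9, N:1, O:2.
In Hill order: C8H9NO2.

C8H9NO2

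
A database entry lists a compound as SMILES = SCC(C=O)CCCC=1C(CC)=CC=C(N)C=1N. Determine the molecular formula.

C14H22N2OS

Walk through each heavy atom and fill implicit hydrogens from standard valence (C 4, N 3, O 2, S 2, halogen 1):
  atom 1: S, bond orders sum to 1 (valence 2) → 1 H
  atom 2: C, bond orders sum to 2 (valence 4) → 2 H
  atom 3: C, bond orders sum to 3 (valence 4) → 1 H
  atom 4: C, bond orders sum to 3 (valence 4) → 1 H
  atom 5: O, bond orders sum to 2 (valence 2) → 0 H
  atom 6: C, bond orders sum to 2 (valence 4) → 2 H
  atom 7: C, bond orders sum to 2 (valence 4) → 2 H
  atom 8: C, bond orders sum to 2 (valence 4) → 2 H
  atom 9: C, bond orders sum to 4 (valence 4) → 0 H
  atom 10: C, bond orders sum to 4 (valence 4) → 0 H
  atom 11: C, bond orders sum to 2 (valence 4) → 2 H
  atom 12: C, bond orders sum to 1 (valence 4) → 3 H
  atom 13: C, bond orders sum to 3 (valence 4) → 1 H
  atom 14: C, bond orders sum to 3 (valence 4) → 1 H
  atom 15: C, bond orders sum to 4 (valence 4) → 0 H
  atom 16: N, bond orders sum to 1 (valence 3) → 2 H
  atom 17: C, bond orders sum to 4 (valence 4) → 0 H
  atom 18: N, bond orders sum to 1 (valence 3) → 2 H
Totals → C:14, H:22, N:2, O:1, S:1.
In Hill order: C14H22N2OS.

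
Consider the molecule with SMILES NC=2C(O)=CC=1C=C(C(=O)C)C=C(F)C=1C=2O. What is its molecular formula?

C12H10FNO3

Walk through each heavy atom and fill implicit hydrogens from standard valence (C 4, N 3, O 2, S 2, halogen 1):
  atom 1: N, bond orders sum to 1 (valence 3) → 2 H
  atom 2: C, bond orders sum to 4 (valence 4) → 0 H
  atom 3: C, bond orders sum to 4 (valence 4) → 0 H
  atom 4: O, bond orders sum to 1 (valence 2) → 1 H
  atom 5: C, bond orders sum to 3 (valence 4) → 1 H
  atom 6: C, bond orders sum to 4 (valence 4) → 0 H
  atom 7: C, bond orders sum to 3 (valence 4) → 1 H
  atom 8: C, bond orders sum to 4 (valence 4) → 0 H
  atom 9: C, bond orders sum to 4 (valence 4) → 0 H
  atom 10: O, bond orders sum to 2 (valence 2) → 0 H
  atom 11: C, bond orders sum to 1 (valence 4) → 3 H
  atom 12: C, bond orders sum to 3 (valence 4) → 1 H
  atom 13: C, bond orders sum to 4 (valence 4) → 0 H
  atom 14: F (halogen, monovalent) → 0 H
  atom 15: C, bond orders sum to 4 (valence 4) → 0 H
  atom 16: C, bond orders sum to 4 (valence 4) → 0 H
  atom 17: O, bond orders sum to 1 (valence 2) → 1 H
Totals → C:12, H:10, F:1, N:1, O:3.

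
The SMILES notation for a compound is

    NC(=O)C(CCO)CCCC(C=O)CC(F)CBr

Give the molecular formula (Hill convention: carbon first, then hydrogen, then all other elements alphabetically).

Walk through each heavy atom and fill implicit hydrogens from standard valence (C 4, N 3, O 2, S 2, halogen 1):
  atom 1: N, bond orders sum to 1 (valence 3) → 2 H
  atom 2: C, bond orders sum to 4 (valence 4) → 0 H
  atom 3: O, bond orders sum to 2 (valence 2) → 0 H
  atom 4: C, bond orders sum to 3 (valence 4) → 1 H
  atom 5: C, bond orders sum to 2 (valence 4) → 2 H
  atom 6: C, bond orders sum to 2 (valence 4) → 2 H
  atom 7: O, bond orders sum to 1 (valence 2) → 1 H
  atom 8: C, bond orders sum to 2 (valence 4) → 2 H
  atom 9: C, bond orders sum to 2 (valence 4) → 2 H
  atom 10: C, bond orders sum to 2 (valence 4) → 2 H
  atom 11: C, bond orders sum to 3 (valence 4) → 1 H
  atom 12: C, bond orders sum to 3 (valence 4) → 1 H
  atom 13: O, bond orders sum to 2 (valence 2) → 0 H
  atom 14: C, bond orders sum to 2 (valence 4) → 2 H
  atom 15: C, bond orders sum to 3 (valence 4) → 1 H
  atom 16: F (halogen, monovalent) → 0 H
  atom 17: C, bond orders sum to 2 (valence 4) → 2 H
  atom 18: Br (halogen, monovalent) → 0 H
Totals → C:12, H:21, Br:1, F:1, N:1, O:3.
In Hill order: C12H21BrFNO3.

C12H21BrFNO3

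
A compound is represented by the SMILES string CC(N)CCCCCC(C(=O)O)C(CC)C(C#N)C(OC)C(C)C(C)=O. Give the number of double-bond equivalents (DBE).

Molecular formula: C20H36N2O4.
DoU = (2C + 2 + N − H − X) / 2, where X is the halogen count and O/S are ignored.
    = (2·20 + 2 + 2 − 36 − 0) / 2 = 8 / 2 = 4.

4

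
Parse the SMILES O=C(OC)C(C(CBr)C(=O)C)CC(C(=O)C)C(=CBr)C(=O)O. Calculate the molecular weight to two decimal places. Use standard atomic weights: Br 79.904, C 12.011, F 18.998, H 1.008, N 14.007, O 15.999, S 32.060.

First, the molecular formula is C14H18Br2O6 (counting implicit H from valence).
  Br: 2 × 79.904 = 159.808
  C: 14 × 12.011 = 168.154
  H: 18 × 1.008 = 18.144
  O: 6 × 15.999 = 95.994
Sum: 2×79.904 + 14×12.011 + 18×1.008 + 6×15.999 = 442.100 → 442.10 g/mol.

442.10 g/mol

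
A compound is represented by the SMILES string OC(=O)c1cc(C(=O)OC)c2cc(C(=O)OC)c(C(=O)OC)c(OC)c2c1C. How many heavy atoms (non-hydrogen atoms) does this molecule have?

Every atom symbol written in the SMILES (organic subset) is one heavy atom; implicit H are not written.
Heavy atoms by element → C:19, O:9.
Total: 28.

28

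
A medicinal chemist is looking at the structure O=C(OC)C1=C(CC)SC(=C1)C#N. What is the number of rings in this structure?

In SMILES, each pair of matching ring-closure digits denotes one ring-closing bond; the number of such bonds equals the number of independent rings.
Ring-closure bonds here: 1.

1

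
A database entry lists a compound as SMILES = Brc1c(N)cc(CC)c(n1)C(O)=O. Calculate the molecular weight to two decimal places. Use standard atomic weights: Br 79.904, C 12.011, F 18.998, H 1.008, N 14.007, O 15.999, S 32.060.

245.08 g/mol

First, the molecular formula is C8H9BrN2O2 (counting implicit H from valence).
  Br: 1 × 79.904 = 79.904
  C: 8 × 12.011 = 96.088
  H: 9 × 1.008 = 9.072
  N: 2 × 14.007 = 28.014
  O: 2 × 15.999 = 31.998
Sum: 1×79.904 + 8×12.011 + 9×1.008 + 2×14.007 + 2×15.999 = 245.076 → 245.08 g/mol.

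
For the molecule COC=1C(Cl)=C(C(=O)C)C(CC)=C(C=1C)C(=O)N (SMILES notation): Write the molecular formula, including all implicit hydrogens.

C13H16ClNO3

Walk through each heavy atom and fill implicit hydrogens from standard valence (C 4, N 3, O 2, S 2, halogen 1):
  atom 1: C, bond orders sum to 1 (valence 4) → 3 H
  atom 2: O, bond orders sum to 2 (valence 2) → 0 H
  atom 3: C, bond orders sum to 4 (valence 4) → 0 H
  atom 4: C, bond orders sum to 4 (valence 4) → 0 H
  atom 5: Cl (halogen, monovalent) → 0 H
  atom 6: C, bond orders sum to 4 (valence 4) → 0 H
  atom 7: C, bond orders sum to 4 (valence 4) → 0 H
  atom 8: O, bond orders sum to 2 (valence 2) → 0 H
  atom 9: C, bond orders sum to 1 (valence 4) → 3 H
  atom 10: C, bond orders sum to 4 (valence 4) → 0 H
  atom 11: C, bond orders sum to 2 (valence 4) → 2 H
  atom 12: C, bond orders sum to 1 (valence 4) → 3 H
  atom 13: C, bond orders sum to 4 (valence 4) → 0 H
  atom 14: C, bond orders sum to 4 (valence 4) → 0 H
  atom 15: C, bond orders sum to 1 (valence 4) → 3 H
  atom 16: C, bond orders sum to 4 (valence 4) → 0 H
  atom 17: O, bond orders sum to 2 (valence 2) → 0 H
  atom 18: N, bond orders sum to 1 (valence 3) → 2 H
Totals → C:13, H:16, Cl:1, N:1, O:3.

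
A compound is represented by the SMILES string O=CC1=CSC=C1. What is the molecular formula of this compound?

C5H4OS

Walk through each heavy atom and fill implicit hydrogens from standard valence (C 4, N 3, O 2, S 2, halogen 1):
  atom 1: O, bond orders sum to 2 (valence 2) → 0 H
  atom 2: C, bond orders sum to 3 (valence 4) → 1 H
  atom 3: C, bond orders sum to 4 (valence 4) → 0 H
  atom 4: C, bond orders sum to 3 (valence 4) → 1 H
  atom 5: S, bond orders sum to 2 (valence 2) → 0 H
  atom 6: C, bond orders sum to 3 (valence 4) → 1 H
  atom 7: C, bond orders sum to 3 (valence 4) → 1 H
Totals → C:5, H:4, O:1, S:1.
In Hill order: C5H4OS.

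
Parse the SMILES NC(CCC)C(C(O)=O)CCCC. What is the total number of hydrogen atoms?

Walk through each heavy atom and fill implicit hydrogens from standard valence (C 4, N 3, O 2, S 2, halogen 1):
  atom 1: N, bond orders sum to 1 (valence 3) → 2 H
  atom 2: C, bond orders sum to 3 (valence 4) → 1 H
  atom 3: C, bond orders sum to 2 (valence 4) → 2 H
  atom 4: C, bond orders sum to 2 (valence 4) → 2 H
  atom 5: C, bond orders sum to 1 (valence 4) → 3 H
  atom 6: C, bond orders sum to 3 (valence 4) → 1 H
  atom 7: C, bond orders sum to 4 (valence 4) → 0 H
  atom 8: O, bond orders sum to 1 (valence 2) → 1 H
  atom 9: O, bond orders sum to 2 (valence 2) → 0 H
  atom 10: C, bond orders sum to 2 (valence 4) → 2 H
  atom 11: C, bond orders sum to 2 (valence 4) → 2 H
  atom 12: C, bond orders sum to 2 (valence 4) → 2 H
  atom 13: C, bond orders sum to 1 (valence 4) → 3 H
Total hydrogens: 21.

21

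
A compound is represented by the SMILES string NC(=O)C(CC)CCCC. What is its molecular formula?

C8H17NO

Walk through each heavy atom and fill implicit hydrogens from standard valence (C 4, N 3, O 2, S 2, halogen 1):
  atom 1: N, bond orders sum to 1 (valence 3) → 2 H
  atom 2: C, bond orders sum to 4 (valence 4) → 0 H
  atom 3: O, bond orders sum to 2 (valence 2) → 0 H
  atom 4: C, bond orders sum to 3 (valence 4) → 1 H
  atom 5: C, bond orders sum to 2 (valence 4) → 2 H
  atom 6: C, bond orders sum to 1 (valence 4) → 3 H
  atom 7: C, bond orders sum to 2 (valence 4) → 2 H
  atom 8: C, bond orders sum to 2 (valence 4) → 2 H
  atom 9: C, bond orders sum to 2 (valence 4) → 2 H
  atom 10: C, bond orders sum to 1 (valence 4) → 3 H
Totals → C:8, H:17, N:1, O:1.
In Hill order: C8H17NO.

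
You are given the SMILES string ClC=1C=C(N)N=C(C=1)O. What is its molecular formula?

C5H5ClN2O

Walk through each heavy atom and fill implicit hydrogens from standard valence (C 4, N 3, O 2, S 2, halogen 1):
  atom 1: Cl (halogen, monovalent) → 0 H
  atom 2: C, bond orders sum to 4 (valence 4) → 0 H
  atom 3: C, bond orders sum to 3 (valence 4) → 1 H
  atom 4: C, bond orders sum to 4 (valence 4) → 0 H
  atom 5: N, bond orders sum to 1 (valence 3) → 2 H
  atom 6: N, bond orders sum to 3 (valence 3) → 0 H
  atom 7: C, bond orders sum to 4 (valence 4) → 0 H
  atom 8: C, bond orders sum to 3 (valence 4) → 1 H
  atom 9: O, bond orders sum to 1 (valence 2) → 1 H
Totals → C:5, H:5, Cl:1, N:2, O:1.
In Hill order: C5H5ClN2O.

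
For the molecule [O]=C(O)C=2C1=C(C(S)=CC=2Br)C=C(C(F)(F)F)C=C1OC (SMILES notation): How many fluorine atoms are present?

Scan the SMILES for F atoms (remember two-letter symbols like Cl and Br are single atoms).
Fluorine count: 3.

3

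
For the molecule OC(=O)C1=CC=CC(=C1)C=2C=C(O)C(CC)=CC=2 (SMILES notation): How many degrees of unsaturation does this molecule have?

9

Degree of unsaturation = (number of rings) + (number of π bonds).
Ring closures in the SMILES: 2.
π bonds: 7 double bonds (each 1 DoU) → 7 DoU from unsaturation.
Total DoU = 2 + 7 = 9.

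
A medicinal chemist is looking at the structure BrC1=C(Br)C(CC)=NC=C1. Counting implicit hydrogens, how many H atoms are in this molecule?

Walk through each heavy atom and fill implicit hydrogens from standard valence (C 4, N 3, O 2, S 2, halogen 1):
  atom 1: Br (halogen, monovalent) → 0 H
  atom 2: C, bond orders sum to 4 (valence 4) → 0 H
  atom 3: C, bond orders sum to 4 (valence 4) → 0 H
  atom 4: Br (halogen, monovalent) → 0 H
  atom 5: C, bond orders sum to 4 (valence 4) → 0 H
  atom 6: C, bond orders sum to 2 (valence 4) → 2 H
  atom 7: C, bond orders sum to 1 (valence 4) → 3 H
  atom 8: N, bond orders sum to 3 (valence 3) → 0 H
  atom 9: C, bond orders sum to 3 (valence 4) → 1 H
  atom 10: C, bond orders sum to 3 (valence 4) → 1 H
Total hydrogens: 7.

7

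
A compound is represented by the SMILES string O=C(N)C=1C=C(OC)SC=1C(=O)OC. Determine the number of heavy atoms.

14

Every atom symbol written in the SMILES (organic subset) is one heavy atom; implicit H are not written.
Heavy atoms by element → C:8, N:1, O:4, S:1.
Total: 14.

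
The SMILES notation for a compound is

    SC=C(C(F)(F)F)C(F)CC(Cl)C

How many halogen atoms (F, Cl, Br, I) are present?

5

Halogen atoms appear at heavy-atom positions 5, 6, 7, 9, 12 (1×Cl, 4×F).
Other groups present: 1 alkene, 1 thiol.
Halogen count: 5.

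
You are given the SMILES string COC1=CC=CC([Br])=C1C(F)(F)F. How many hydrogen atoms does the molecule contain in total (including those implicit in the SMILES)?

6

Walk through each heavy atom and fill implicit hydrogens from standard valence (C 4, N 3, O 2, S 2, halogen 1):
  atom 1: C, bond orders sum to 1 (valence 4) → 3 H
  atom 2: O, bond orders sum to 2 (valence 2) → 0 H
  atom 3: C, bond orders sum to 4 (valence 4) → 0 H
  atom 4: C, bond orders sum to 3 (valence 4) → 1 H
  atom 5: C, bond orders sum to 3 (valence 4) → 1 H
  atom 6: C, bond orders sum to 3 (valence 4) → 1 H
  atom 7: C, bond orders sum to 4 (valence 4) → 0 H
  atom 8: Br with explicit H count 0
  atom 9: C, bond orders sum to 4 (valence 4) → 0 H
  atom 10: C, bond orders sum to 4 (valence 4) → 0 H
  atom 11: F (halogen, monovalent) → 0 H
  atom 12: F (halogen, monovalent) → 0 H
  atom 13: F (halogen, monovalent) → 0 H
Total hydrogens: 6.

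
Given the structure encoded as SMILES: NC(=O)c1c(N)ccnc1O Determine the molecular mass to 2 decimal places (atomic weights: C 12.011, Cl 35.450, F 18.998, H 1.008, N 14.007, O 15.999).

153.14 g/mol

First, the molecular formula is C6H7N3O2 (counting implicit H from valence).
  C: 6 × 12.011 = 72.066
  H: 7 × 1.008 = 7.056
  N: 3 × 14.007 = 42.021
  O: 2 × 15.999 = 31.998
Sum: 6×12.011 + 7×1.008 + 3×14.007 + 2×15.999 = 153.141 → 153.14 g/mol.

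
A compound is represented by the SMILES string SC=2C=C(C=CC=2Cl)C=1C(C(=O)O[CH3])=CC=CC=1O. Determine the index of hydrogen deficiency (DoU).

Molecular formula: C14H11ClO3S.
DoU = (2C + 2 + N − H − X) / 2, where X is the halogen count and O/S are ignored.
    = (2·14 + 2 + 0 − 11 − 1) / 2 = 18 / 2 = 9.

9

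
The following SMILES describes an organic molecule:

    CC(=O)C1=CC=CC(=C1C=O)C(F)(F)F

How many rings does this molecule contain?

1

In SMILES, each pair of matching ring-closure digits denotes one ring-closing bond; the number of such bonds equals the number of independent rings.
Ring-closure bonds here: 1.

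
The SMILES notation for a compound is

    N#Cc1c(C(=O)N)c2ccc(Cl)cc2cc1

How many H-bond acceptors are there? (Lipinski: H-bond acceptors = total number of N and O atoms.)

3

N atoms: 2; O atoms: 1.
Lipinski HBA = 2 + 1 = 3.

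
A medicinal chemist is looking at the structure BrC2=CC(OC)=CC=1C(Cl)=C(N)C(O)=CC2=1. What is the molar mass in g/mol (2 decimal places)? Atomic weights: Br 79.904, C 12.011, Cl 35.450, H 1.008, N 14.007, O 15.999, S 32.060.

First, the molecular formula is C11H9BrClNO2 (counting implicit H from valence).
  Br: 1 × 79.904 = 79.904
  C: 11 × 12.011 = 132.121
  Cl: 1 × 35.450 = 35.450
  H: 9 × 1.008 = 9.072
  N: 1 × 14.007 = 14.007
  O: 2 × 15.999 = 31.998
Sum: 1×79.904 + 11×12.011 + 1×35.450 + 9×1.008 + 1×14.007 + 2×15.999 = 302.552 → 302.55 g/mol.

302.55 g/mol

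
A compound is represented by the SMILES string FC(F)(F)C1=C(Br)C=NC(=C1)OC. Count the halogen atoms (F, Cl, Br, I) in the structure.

4

Halogen atoms appear at heavy-atom positions 1, 3, 4, 7 (1×Br, 3×F).
Other groups present: 1 ether.
Halogen count: 4.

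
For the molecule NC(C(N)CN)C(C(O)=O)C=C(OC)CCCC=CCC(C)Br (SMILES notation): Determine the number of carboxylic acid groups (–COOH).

The carboxylic acid motif appears at heavy-atom position 8 in the SMILES.
Other groups present: 2 alkene, 1 ether, 3 primary amine.
Carboxylic acid count: 1.

1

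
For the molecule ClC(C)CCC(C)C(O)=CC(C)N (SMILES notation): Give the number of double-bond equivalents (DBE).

Molecular formula: C10H20ClNO.
DoU = (2C + 2 + N − H − X) / 2, where X is the halogen count and O/S are ignored.
    = (2·10 + 2 + 1 − 20 − 1) / 2 = 2 / 2 = 1.

1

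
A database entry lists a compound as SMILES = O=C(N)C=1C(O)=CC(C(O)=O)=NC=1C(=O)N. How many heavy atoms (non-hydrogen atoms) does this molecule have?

Every atom symbol written in the SMILES (organic subset) is one heavy atom; implicit H are not written.
Heavy atoms by element → C:8, N:3, O:5.
Total: 16.

16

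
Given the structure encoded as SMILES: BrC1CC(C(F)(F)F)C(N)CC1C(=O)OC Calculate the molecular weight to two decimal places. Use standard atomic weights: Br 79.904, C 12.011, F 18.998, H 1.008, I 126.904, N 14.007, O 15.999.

First, the molecular formula is C9H13BrF3NO2 (counting implicit H from valence).
  Br: 1 × 79.904 = 79.904
  C: 9 × 12.011 = 108.099
  F: 3 × 18.998 = 56.994
  H: 13 × 1.008 = 13.104
  N: 1 × 14.007 = 14.007
  O: 2 × 15.999 = 31.998
Sum: 1×79.904 + 9×12.011 + 3×18.998 + 13×1.008 + 1×14.007 + 2×15.999 = 304.106 → 304.11 g/mol.

304.11 g/mol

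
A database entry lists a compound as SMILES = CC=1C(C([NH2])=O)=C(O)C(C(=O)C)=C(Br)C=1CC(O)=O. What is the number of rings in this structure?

1

In SMILES, each pair of matching ring-closure digits denotes one ring-closing bond; the number of such bonds equals the number of independent rings.
Ring-closure bonds here: 1.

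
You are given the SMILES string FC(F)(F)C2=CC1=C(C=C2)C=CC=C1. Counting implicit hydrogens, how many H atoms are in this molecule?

7

Walk through each heavy atom and fill implicit hydrogens from standard valence (C 4, N 3, O 2, S 2, halogen 1):
  atom 1: F (halogen, monovalent) → 0 H
  atom 2: C, bond orders sum to 4 (valence 4) → 0 H
  atom 3: F (halogen, monovalent) → 0 H
  atom 4: F (halogen, monovalent) → 0 H
  atom 5: C, bond orders sum to 4 (valence 4) → 0 H
  atom 6: C, bond orders sum to 3 (valence 4) → 1 H
  atom 7: C, bond orders sum to 4 (valence 4) → 0 H
  atom 8: C, bond orders sum to 4 (valence 4) → 0 H
  atom 9: C, bond orders sum to 3 (valence 4) → 1 H
  atom 10: C, bond orders sum to 3 (valence 4) → 1 H
  atom 11: C, bond orders sum to 3 (valence 4) → 1 H
  atom 12: C, bond orders sum to 3 (valence 4) → 1 H
  atom 13: C, bond orders sum to 3 (valence 4) → 1 H
  atom 14: C, bond orders sum to 3 (valence 4) → 1 H
Total hydrogens: 7.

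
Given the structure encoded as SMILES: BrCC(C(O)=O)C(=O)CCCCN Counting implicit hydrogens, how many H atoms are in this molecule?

14

Walk through each heavy atom and fill implicit hydrogens from standard valence (C 4, N 3, O 2, S 2, halogen 1):
  atom 1: Br (halogen, monovalent) → 0 H
  atom 2: C, bond orders sum to 2 (valence 4) → 2 H
  atom 3: C, bond orders sum to 3 (valence 4) → 1 H
  atom 4: C, bond orders sum to 4 (valence 4) → 0 H
  atom 5: O, bond orders sum to 1 (valence 2) → 1 H
  atom 6: O, bond orders sum to 2 (valence 2) → 0 H
  atom 7: C, bond orders sum to 4 (valence 4) → 0 H
  atom 8: O, bond orders sum to 2 (valence 2) → 0 H
  atom 9: C, bond orders sum to 2 (valence 4) → 2 H
  atom 10: C, bond orders sum to 2 (valence 4) → 2 H
  atom 11: C, bond orders sum to 2 (valence 4) → 2 H
  atom 12: C, bond orders sum to 2 (valence 4) → 2 H
  atom 13: N, bond orders sum to 1 (valence 3) → 2 H
Total hydrogens: 14.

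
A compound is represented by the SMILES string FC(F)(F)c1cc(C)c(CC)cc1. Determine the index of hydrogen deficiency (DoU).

4

Molecular formula: C10H11F3.
DoU = (2C + 2 + N − H − X) / 2, where X is the halogen count and O/S are ignored.
    = (2·10 + 2 + 0 − 11 − 3) / 2 = 8 / 2 = 4.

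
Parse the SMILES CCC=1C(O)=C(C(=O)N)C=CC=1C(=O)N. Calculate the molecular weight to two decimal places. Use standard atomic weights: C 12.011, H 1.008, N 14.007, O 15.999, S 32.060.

First, the molecular formula is C10H12N2O3 (counting implicit H from valence).
  C: 10 × 12.011 = 120.110
  H: 12 × 1.008 = 12.096
  N: 2 × 14.007 = 28.014
  O: 3 × 15.999 = 47.997
Sum: 10×12.011 + 12×1.008 + 2×14.007 + 3×15.999 = 208.217 → 208.22 g/mol.

208.22 g/mol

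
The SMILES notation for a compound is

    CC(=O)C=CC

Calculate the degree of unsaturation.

Degree of unsaturation = (number of rings) + (number of π bonds).
Ring closures in the SMILES: 0.
π bonds: 2 double bonds (each 1 DoU) → 2 DoU from unsaturation.
Total DoU = 0 + 2 = 2.

2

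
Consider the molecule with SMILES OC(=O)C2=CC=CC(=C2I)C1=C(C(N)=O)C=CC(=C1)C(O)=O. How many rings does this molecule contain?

In SMILES, each pair of matching ring-closure digits denotes one ring-closing bond; the number of such bonds equals the number of independent rings.
Ring-closure bonds here: 2.

2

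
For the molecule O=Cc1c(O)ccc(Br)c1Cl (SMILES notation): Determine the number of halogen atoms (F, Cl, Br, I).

2

Halogen atoms appear at heavy-atom positions 9, 11 (1×Br, 1×Cl).
Other groups present: 1 aldehyde, 1 hydroxyl.
Halogen count: 2.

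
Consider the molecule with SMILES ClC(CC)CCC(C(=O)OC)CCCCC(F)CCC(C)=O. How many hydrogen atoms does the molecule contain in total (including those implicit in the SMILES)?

Walk through each heavy atom and fill implicit hydrogens from standard valence (C 4, N 3, O 2, S 2, halogen 1):
  atom 1: Cl (halogen, monovalent) → 0 H
  atom 2: C, bond orders sum to 3 (valence 4) → 1 H
  atom 3: C, bond orders sum to 2 (valence 4) → 2 H
  atom 4: C, bond orders sum to 1 (valence 4) → 3 H
  atom 5: C, bond orders sum to 2 (valence 4) → 2 H
  atom 6: C, bond orders sum to 2 (valence 4) → 2 H
  atom 7: C, bond orders sum to 3 (valence 4) → 1 H
  atom 8: C, bond orders sum to 4 (valence 4) → 0 H
  atom 9: O, bond orders sum to 2 (valence 2) → 0 H
  atom 10: O, bond orders sum to 2 (valence 2) → 0 H
  atom 11: C, bond orders sum to 1 (valence 4) → 3 H
  atom 12: C, bond orders sum to 2 (valence 4) → 2 H
  atom 13: C, bond orders sum to 2 (valence 4) → 2 H
  atom 14: C, bond orders sum to 2 (valence 4) → 2 H
  atom 15: C, bond orders sum to 2 (valence 4) → 2 H
  atom 16: C, bond orders sum to 3 (valence 4) → 1 H
  atom 17: F (halogen, monovalent) → 0 H
  atom 18: C, bond orders sum to 2 (valence 4) → 2 H
  atom 19: C, bond orders sum to 2 (valence 4) → 2 H
  atom 20: C, bond orders sum to 4 (valence 4) → 0 H
  atom 21: C, bond orders sum to 1 (valence 4) → 3 H
  atom 22: O, bond orders sum to 2 (valence 2) → 0 H
Total hydrogens: 30.

30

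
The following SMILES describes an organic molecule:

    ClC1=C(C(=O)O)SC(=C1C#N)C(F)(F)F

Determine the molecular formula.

Walk through each heavy atom and fill implicit hydrogens from standard valence (C 4, N 3, O 2, S 2, halogen 1):
  atom 1: Cl (halogen, monovalent) → 0 H
  atom 2: C, bond orders sum to 4 (valence 4) → 0 H
  atom 3: C, bond orders sum to 4 (valence 4) → 0 H
  atom 4: C, bond orders sum to 4 (valence 4) → 0 H
  atom 5: O, bond orders sum to 2 (valence 2) → 0 H
  atom 6: O, bond orders sum to 1 (valence 2) → 1 H
  atom 7: S, bond orders sum to 2 (valence 2) → 0 H
  atom 8: C, bond orders sum to 4 (valence 4) → 0 H
  atom 9: C, bond orders sum to 4 (valence 4) → 0 H
  atom 10: C, bond orders sum to 4 (valence 4) → 0 H
  atom 11: N, bond orders sum to 3 (valence 3) → 0 H
  atom 12: C, bond orders sum to 4 (valence 4) → 0 H
  atom 13: F (halogen, monovalent) → 0 H
  atom 14: F (halogen, monovalent) → 0 H
  atom 15: F (halogen, monovalent) → 0 H
Totals → C:7, H:1, Cl:1, F:3, N:1, O:2, S:1.
In Hill order: C7HClF3NO2S.

C7HClF3NO2S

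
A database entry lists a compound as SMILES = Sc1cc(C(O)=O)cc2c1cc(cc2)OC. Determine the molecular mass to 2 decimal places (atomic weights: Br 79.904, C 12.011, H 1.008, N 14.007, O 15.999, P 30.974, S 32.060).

234.27 g/mol

First, the molecular formula is C12H10O3S (counting implicit H from valence).
  C: 12 × 12.011 = 144.132
  H: 10 × 1.008 = 10.080
  O: 3 × 15.999 = 47.997
  S: 1 × 32.060 = 32.060
Sum: 12×12.011 + 10×1.008 + 3×15.999 + 1×32.060 = 234.269 → 234.27 g/mol.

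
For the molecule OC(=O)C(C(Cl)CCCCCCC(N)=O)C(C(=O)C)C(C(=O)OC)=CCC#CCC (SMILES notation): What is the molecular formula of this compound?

C22H32ClNO6

Walk through each heavy atom and fill implicit hydrogens from standard valence (C 4, N 3, O 2, S 2, halogen 1):
  atom 1: O, bond orders sum to 1 (valence 2) → 1 H
  atom 2: C, bond orders sum to 4 (valence 4) → 0 H
  atom 3: O, bond orders sum to 2 (valence 2) → 0 H
  atom 4: C, bond orders sum to 3 (valence 4) → 1 H
  atom 5: C, bond orders sum to 3 (valence 4) → 1 H
  atom 6: Cl (halogen, monovalent) → 0 H
  atom 7: C, bond orders sum to 2 (valence 4) → 2 H
  atom 8: C, bond orders sum to 2 (valence 4) → 2 H
  atom 9: C, bond orders sum to 2 (valence 4) → 2 H
  atom 10: C, bond orders sum to 2 (valence 4) → 2 H
  atom 11: C, bond orders sum to 2 (valence 4) → 2 H
  atom 12: C, bond orders sum to 2 (valence 4) → 2 H
  atom 13: C, bond orders sum to 4 (valence 4) → 0 H
  atom 14: N, bond orders sum to 1 (valence 3) → 2 H
  atom 15: O, bond orders sum to 2 (valence 2) → 0 H
  atom 16: C, bond orders sum to 3 (valence 4) → 1 H
  atom 17: C, bond orders sum to 4 (valence 4) → 0 H
  atom 18: O, bond orders sum to 2 (valence 2) → 0 H
  atom 19: C, bond orders sum to 1 (valence 4) → 3 H
  atom 20: C, bond orders sum to 4 (valence 4) → 0 H
  atom 21: C, bond orders sum to 4 (valence 4) → 0 H
  atom 22: O, bond orders sum to 2 (valence 2) → 0 H
  atom 23: O, bond orders sum to 2 (valence 2) → 0 H
  atom 24: C, bond orders sum to 1 (valence 4) → 3 H
  atom 25: C, bond orders sum to 3 (valence 4) → 1 H
  atom 26: C, bond orders sum to 2 (valence 4) → 2 H
  atom 27: C, bond orders sum to 4 (valence 4) → 0 H
  atom 28: C, bond orders sum to 4 (valence 4) → 0 H
  atom 29: C, bond orders sum to 2 (valence 4) → 2 H
  atom 30: C, bond orders sum to 1 (valence 4) → 3 H
Totals → C:22, H:32, Cl:1, N:1, O:6.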